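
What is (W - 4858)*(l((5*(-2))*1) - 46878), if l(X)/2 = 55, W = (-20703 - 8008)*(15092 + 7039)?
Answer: 29716761297232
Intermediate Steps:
W = -635403141 (W = -28711*22131 = -635403141)
l(X) = 110 (l(X) = 2*55 = 110)
(W - 4858)*(l((5*(-2))*1) - 46878) = (-635403141 - 4858)*(110 - 46878) = -635407999*(-46768) = 29716761297232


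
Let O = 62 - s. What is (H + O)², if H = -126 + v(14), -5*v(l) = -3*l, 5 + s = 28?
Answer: 154449/25 ≈ 6178.0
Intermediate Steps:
s = 23 (s = -5 + 28 = 23)
v(l) = 3*l/5 (v(l) = -(-3)*l/5 = 3*l/5)
H = -588/5 (H = -126 + (⅗)*14 = -126 + 42/5 = -588/5 ≈ -117.60)
O = 39 (O = 62 - 1*23 = 62 - 23 = 39)
(H + O)² = (-588/5 + 39)² = (-393/5)² = 154449/25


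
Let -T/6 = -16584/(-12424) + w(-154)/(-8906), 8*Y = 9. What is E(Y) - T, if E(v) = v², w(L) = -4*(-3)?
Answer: 4101308613/442592576 ≈ 9.2666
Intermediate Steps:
w(L) = 12
Y = 9/8 (Y = (⅛)*9 = 9/8 ≈ 1.1250)
T = -55330506/6915509 (T = -6*(-16584/(-12424) + 12/(-8906)) = -6*(-16584*(-1/12424) + 12*(-1/8906)) = -6*(2073/1553 - 6/4453) = -6*9221751/6915509 = -55330506/6915509 ≈ -8.0009)
E(Y) - T = (9/8)² - 1*(-55330506/6915509) = 81/64 + 55330506/6915509 = 4101308613/442592576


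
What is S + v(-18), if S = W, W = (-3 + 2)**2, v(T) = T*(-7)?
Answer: 127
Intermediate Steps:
v(T) = -7*T
W = 1 (W = (-1)**2 = 1)
S = 1
S + v(-18) = 1 - 7*(-18) = 1 + 126 = 127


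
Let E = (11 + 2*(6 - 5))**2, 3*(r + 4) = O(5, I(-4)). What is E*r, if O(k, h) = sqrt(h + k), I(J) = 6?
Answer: -676 + 169*sqrt(11)/3 ≈ -489.16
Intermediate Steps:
r = -4 + sqrt(11)/3 (r = -4 + sqrt(6 + 5)/3 = -4 + sqrt(11)/3 ≈ -2.8945)
E = 169 (E = (11 + 2*1)**2 = (11 + 2)**2 = 13**2 = 169)
E*r = 169*(-4 + sqrt(11)/3) = -676 + 169*sqrt(11)/3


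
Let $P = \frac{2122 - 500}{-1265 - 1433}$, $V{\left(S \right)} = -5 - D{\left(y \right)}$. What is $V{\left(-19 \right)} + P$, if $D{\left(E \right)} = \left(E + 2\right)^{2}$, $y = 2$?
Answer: $- \frac{29140}{1349} \approx -21.601$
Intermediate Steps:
$D{\left(E \right)} = \left(2 + E\right)^{2}$
$V{\left(S \right)} = -21$ ($V{\left(S \right)} = -5 - \left(2 + 2\right)^{2} = -5 - 4^{2} = -5 - 16 = -21$)
$P = - \frac{811}{1349}$ ($P = \frac{1622}{-2698} = 1622 \left(- \frac{1}{2698}\right) = - \frac{811}{1349} \approx -0.60119$)
$V{\left(-19 \right)} + P = -21 - \frac{811}{1349} = - \frac{29140}{1349}$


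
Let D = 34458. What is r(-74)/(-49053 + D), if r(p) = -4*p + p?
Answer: -74/4865 ≈ -0.015211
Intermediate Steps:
r(p) = -3*p
r(-74)/(-49053 + D) = (-3*(-74))/(-49053 + 34458) = 222/(-14595) = 222*(-1/14595) = -74/4865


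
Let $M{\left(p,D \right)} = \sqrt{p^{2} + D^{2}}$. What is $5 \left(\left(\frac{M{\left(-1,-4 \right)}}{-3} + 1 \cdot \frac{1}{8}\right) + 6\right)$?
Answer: $\frac{245}{8} - \frac{5 \sqrt{17}}{3} \approx 23.753$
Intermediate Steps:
$M{\left(p,D \right)} = \sqrt{D^{2} + p^{2}}$
$5 \left(\left(\frac{M{\left(-1,-4 \right)}}{-3} + 1 \cdot \frac{1}{8}\right) + 6\right) = 5 \left(\left(\frac{\sqrt{\left(-4\right)^{2} + \left(-1\right)^{2}}}{-3} + 1 \cdot \frac{1}{8}\right) + 6\right) = 5 \left(\left(\sqrt{16 + 1} \left(- \frac{1}{3}\right) + 1 \cdot \frac{1}{8}\right) + 6\right) = 5 \left(\left(\sqrt{17} \left(- \frac{1}{3}\right) + \frac{1}{8}\right) + 6\right) = 5 \left(\left(- \frac{\sqrt{17}}{3} + \frac{1}{8}\right) + 6\right) = 5 \left(\left(\frac{1}{8} - \frac{\sqrt{17}}{3}\right) + 6\right) = 5 \left(\frac{49}{8} - \frac{\sqrt{17}}{3}\right) = \frac{245}{8} - \frac{5 \sqrt{17}}{3}$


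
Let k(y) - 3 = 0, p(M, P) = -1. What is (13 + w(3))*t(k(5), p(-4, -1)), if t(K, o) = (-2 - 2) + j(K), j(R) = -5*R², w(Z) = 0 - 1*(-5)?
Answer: -882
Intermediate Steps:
w(Z) = 5 (w(Z) = 0 + 5 = 5)
k(y) = 3 (k(y) = 3 + 0 = 3)
t(K, o) = -4 - 5*K² (t(K, o) = (-2 - 2) - 5*K² = -4 - 5*K²)
(13 + w(3))*t(k(5), p(-4, -1)) = (13 + 5)*(-4 - 5*3²) = 18*(-4 - 5*9) = 18*(-4 - 45) = 18*(-49) = -882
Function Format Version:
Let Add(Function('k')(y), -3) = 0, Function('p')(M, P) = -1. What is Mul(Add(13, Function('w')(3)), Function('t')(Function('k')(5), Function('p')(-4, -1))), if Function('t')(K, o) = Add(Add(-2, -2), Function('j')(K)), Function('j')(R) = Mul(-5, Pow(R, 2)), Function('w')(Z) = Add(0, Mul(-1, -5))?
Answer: -882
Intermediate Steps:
Function('w')(Z) = 5 (Function('w')(Z) = Add(0, 5) = 5)
Function('k')(y) = 3 (Function('k')(y) = Add(3, 0) = 3)
Function('t')(K, o) = Add(-4, Mul(-5, Pow(K, 2))) (Function('t')(K, o) = Add(Add(-2, -2), Mul(-5, Pow(K, 2))) = Add(-4, Mul(-5, Pow(K, 2))))
Mul(Add(13, Function('w')(3)), Function('t')(Function('k')(5), Function('p')(-4, -1))) = Mul(Add(13, 5), Add(-4, Mul(-5, Pow(3, 2)))) = Mul(18, Add(-4, Mul(-5, 9))) = Mul(18, Add(-4, -45)) = Mul(18, -49) = -882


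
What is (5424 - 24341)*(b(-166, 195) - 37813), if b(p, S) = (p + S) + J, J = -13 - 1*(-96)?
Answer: 713189817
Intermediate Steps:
J = 83 (J = -13 + 96 = 83)
b(p, S) = 83 + S + p (b(p, S) = (p + S) + 83 = (S + p) + 83 = 83 + S + p)
(5424 - 24341)*(b(-166, 195) - 37813) = (5424 - 24341)*((83 + 195 - 166) - 37813) = -18917*(112 - 37813) = -18917*(-37701) = 713189817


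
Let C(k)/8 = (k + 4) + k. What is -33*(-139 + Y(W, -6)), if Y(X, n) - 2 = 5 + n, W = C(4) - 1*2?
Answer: 4554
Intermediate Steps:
C(k) = 32 + 16*k (C(k) = 8*((k + 4) + k) = 8*((4 + k) + k) = 8*(4 + 2*k) = 32 + 16*k)
W = 94 (W = (32 + 16*4) - 1*2 = (32 + 64) - 2 = 96 - 2 = 94)
Y(X, n) = 7 + n (Y(X, n) = 2 + (5 + n) = 7 + n)
-33*(-139 + Y(W, -6)) = -33*(-139 + (7 - 6)) = -33*(-139 + 1) = -33*(-138) = 4554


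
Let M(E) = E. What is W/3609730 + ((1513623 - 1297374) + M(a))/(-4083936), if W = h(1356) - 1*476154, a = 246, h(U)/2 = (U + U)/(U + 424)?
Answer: -202182673118769/1093358050381600 ≈ -0.18492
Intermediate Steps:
h(U) = 4*U/(424 + U) (h(U) = 2*((U + U)/(U + 424)) = 2*((2*U)/(424 + U)) = 2*(2*U/(424 + U)) = 4*U/(424 + U))
W = -211887174/445 (W = 4*1356/(424 + 1356) - 1*476154 = 4*1356/1780 - 476154 = 4*1356*(1/1780) - 476154 = 1356/445 - 476154 = -211887174/445 ≈ -4.7615e+5)
W/3609730 + ((1513623 - 1297374) + M(a))/(-4083936) = -211887174/445/3609730 + ((1513623 - 1297374) + 246)/(-4083936) = -211887174/445*1/3609730 + (216249 + 246)*(-1/4083936) = -105943587/803164925 + 216495*(-1/4083936) = -105943587/803164925 - 72165/1361312 = -202182673118769/1093358050381600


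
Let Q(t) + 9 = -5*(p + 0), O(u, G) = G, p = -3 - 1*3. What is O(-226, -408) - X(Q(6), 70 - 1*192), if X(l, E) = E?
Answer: -286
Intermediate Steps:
p = -6 (p = -3 - 3 = -6)
Q(t) = 21 (Q(t) = -9 - 5*(-6 + 0) = -9 - 5*(-6) = -9 + 30 = 21)
O(-226, -408) - X(Q(6), 70 - 1*192) = -408 - (70 - 1*192) = -408 - (70 - 192) = -408 - 1*(-122) = -408 + 122 = -286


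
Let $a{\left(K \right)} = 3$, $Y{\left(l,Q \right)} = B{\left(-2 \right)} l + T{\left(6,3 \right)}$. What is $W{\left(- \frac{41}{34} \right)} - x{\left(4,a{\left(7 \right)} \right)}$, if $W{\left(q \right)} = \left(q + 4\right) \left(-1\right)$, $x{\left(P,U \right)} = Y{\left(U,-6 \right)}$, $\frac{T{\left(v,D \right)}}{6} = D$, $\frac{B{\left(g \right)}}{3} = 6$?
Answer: $- \frac{2543}{34} \approx -74.794$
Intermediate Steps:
$B{\left(g \right)} = 18$ ($B{\left(g \right)} = 3 \cdot 6 = 18$)
$T{\left(v,D \right)} = 6 D$
$Y{\left(l,Q \right)} = 18 + 18 l$ ($Y{\left(l,Q \right)} = 18 l + 6 \cdot 3 = 18 l + 18 = 18 + 18 l$)
$x{\left(P,U \right)} = 18 + 18 U$
$W{\left(q \right)} = -4 - q$ ($W{\left(q \right)} = \left(4 + q\right) \left(-1\right) = -4 - q$)
$W{\left(- \frac{41}{34} \right)} - x{\left(4,a{\left(7 \right)} \right)} = \left(-4 - - \frac{41}{34}\right) - \left(18 + 18 \cdot 3\right) = \left(-4 - \left(-41\right) \frac{1}{34}\right) - \left(18 + 54\right) = \left(-4 - - \frac{41}{34}\right) - 72 = \left(-4 + \frac{41}{34}\right) - 72 = - \frac{95}{34} - 72 = - \frac{2543}{34}$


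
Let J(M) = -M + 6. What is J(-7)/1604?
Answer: 13/1604 ≈ 0.0081047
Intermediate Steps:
J(M) = 6 - M
J(-7)/1604 = (6 - 1*(-7))/1604 = (6 + 7)*(1/1604) = 13*(1/1604) = 13/1604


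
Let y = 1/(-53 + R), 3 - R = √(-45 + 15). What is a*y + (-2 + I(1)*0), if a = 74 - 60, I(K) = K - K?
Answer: 2*(-√30 + 57*I)/(√30 - 50*I) ≈ -2.2767 + 0.030309*I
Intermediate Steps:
R = 3 - I*√30 (R = 3 - √(-45 + 15) = 3 - √(-30) = 3 - I*√30 ≈ 3.0 - 5.4772*I)
I(K) = 0
y = 1/(-50 - I*√30) (y = 1/(-53 + (3 - I*√30)) = 1/(-50 - I*√30) ≈ -0.019763 + 0.0021649*I)
a = 14
a*y + (-2 + I(1)*0) = 14*(I/(√30 - 50*I)) + (-2 + 0*0) = 14*I/(√30 - 50*I) + (-2 + 0) = 14*I/(√30 - 50*I) - 2 = -2 + 14*I/(√30 - 50*I)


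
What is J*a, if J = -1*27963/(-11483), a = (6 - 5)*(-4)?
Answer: -111852/11483 ≈ -9.7407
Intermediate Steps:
a = -4 (a = 1*(-4) = -4)
J = 27963/11483 (J = -27963*(-1/11483) = 27963/11483 ≈ 2.4352)
J*a = (27963/11483)*(-4) = -111852/11483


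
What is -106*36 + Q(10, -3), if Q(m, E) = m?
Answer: -3806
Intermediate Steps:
-106*36 + Q(10, -3) = -106*36 + 10 = -3816 + 10 = -3806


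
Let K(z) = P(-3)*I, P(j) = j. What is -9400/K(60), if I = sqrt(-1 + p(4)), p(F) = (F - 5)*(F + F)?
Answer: -9400*I/9 ≈ -1044.4*I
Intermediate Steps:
p(F) = 2*F*(-5 + F) (p(F) = (-5 + F)*(2*F) = 2*F*(-5 + F))
I = 3*I (I = sqrt(-1 + 2*4*(-5 + 4)) = sqrt(-1 + 2*4*(-1)) = sqrt(-1 - 8) = sqrt(-9) = 3*I ≈ 3.0*I)
K(z) = -9*I
-9400/K(60) = -9400*I/9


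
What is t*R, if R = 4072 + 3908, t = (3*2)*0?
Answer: 0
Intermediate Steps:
t = 0 (t = 6*0 = 0)
R = 7980
t*R = 0*7980 = 0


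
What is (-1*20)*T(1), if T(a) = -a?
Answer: 20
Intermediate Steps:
(-1*20)*T(1) = (-1*20)*(-1*1) = -20*(-1) = 20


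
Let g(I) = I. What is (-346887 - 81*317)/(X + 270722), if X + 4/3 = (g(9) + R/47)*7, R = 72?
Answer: -52531524/38182009 ≈ -1.3758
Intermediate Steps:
X = 10207/141 (X = -4/3 + (9 + 72/47)*7 = -4/3 + (495/47)*7 = -4/3 + 3465/47 = 10207/141 ≈ 72.390)
(-346887 - 81*317)/(X + 270722) = (-346887 - 81*317)/(10207/141 + 270722) = (-346887 - 25677)/(38182009/141) = -372564*141/38182009 = -52531524/38182009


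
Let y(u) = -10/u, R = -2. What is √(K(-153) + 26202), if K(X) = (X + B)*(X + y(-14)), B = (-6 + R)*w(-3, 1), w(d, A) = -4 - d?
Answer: 8*√36967/7 ≈ 219.73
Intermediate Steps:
B = 8 (B = (-6 - 2)*(-4 - 1*(-3)) = -8*(-4 + 3) = -8*(-1) = 8)
K(X) = (8 + X)*(5/7 + X) (K(X) = (X + 8)*(X - 10/(-14)) = (8 + X)*(X - 10*(-1/14)) = (8 + X)*(X + 5/7) = (8 + X)*(5/7 + X))
√(K(-153) + 26202) = √((40/7 + (-153)² + (61/7)*(-153)) + 26202) = √((40/7 + 23409 - 9333/7) + 26202) = √(154570/7 + 26202) = √(337984/7) = 8*√36967/7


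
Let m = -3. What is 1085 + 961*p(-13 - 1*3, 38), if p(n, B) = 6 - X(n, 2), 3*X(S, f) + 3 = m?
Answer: 8773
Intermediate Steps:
X(S, f) = -2 (X(S, f) = -1 + (⅓)*(-3) = -1 - 1 = -2)
p(n, B) = 8 (p(n, B) = 6 - 1*(-2) = 6 + 2 = 8)
1085 + 961*p(-13 - 1*3, 38) = 1085 + 961*8 = 1085 + 7688 = 8773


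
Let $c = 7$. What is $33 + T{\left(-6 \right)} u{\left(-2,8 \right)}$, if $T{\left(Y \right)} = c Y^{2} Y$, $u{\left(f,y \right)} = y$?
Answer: $-12063$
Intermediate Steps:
$T{\left(Y \right)} = 7 Y^{3}$ ($T{\left(Y \right)} = 7 Y^{2} Y = 7 Y^{3}$)
$33 + T{\left(-6 \right)} u{\left(-2,8 \right)} = 33 + 7 \left(-6\right)^{3} \cdot 8 = 33 + 7 \left(-216\right) 8 = 33 - 12096 = -12063$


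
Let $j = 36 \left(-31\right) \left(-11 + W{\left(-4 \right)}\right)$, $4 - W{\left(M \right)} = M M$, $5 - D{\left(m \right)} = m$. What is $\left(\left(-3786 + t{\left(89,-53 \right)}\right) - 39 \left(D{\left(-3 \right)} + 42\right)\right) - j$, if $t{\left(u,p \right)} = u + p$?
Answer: $-31368$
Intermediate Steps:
$t{\left(u,p \right)} = p + u$
$D{\left(m \right)} = 5 - m$
$W{\left(M \right)} = 4 - M^{2}$ ($W{\left(M \right)} = 4 - M M = 4 - M^{2}$)
$j = 25668$ ($j = 36 \left(-31\right) \left(-11 + \left(4 - \left(-4\right)^{2}\right)\right) = - 1116 \left(-11 + \left(4 - 16\right)\right) = - 1116 \left(-11 - 12\right) = \left(-1116\right) \left(-23\right) = 25668$)
$\left(\left(-3786 + t{\left(89,-53 \right)}\right) - 39 \left(D{\left(-3 \right)} + 42\right)\right) - j = \left(\left(-3786 + \left(-53 + 89\right)\right) - 39 \left(\left(5 - -3\right) + 42\right)\right) - 25668 = \left(\left(-3786 + 36\right) - 39 \left(\left(5 + 3\right) + 42\right)\right) - 25668 = \left(-3750 - 39 \left(8 + 42\right)\right) - 25668 = \left(-3750 - 1950\right) - 25668 = -5700 - 25668 = -31368$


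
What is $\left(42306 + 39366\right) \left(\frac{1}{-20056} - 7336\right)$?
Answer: $- \frac{1502058510753}{2507} \approx -5.9915 \cdot 10^{8}$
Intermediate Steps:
$\left(42306 + 39366\right) \left(\frac{1}{-20056} - 7336\right) = 81672 \left(- \frac{1}{20056} - 7336\right) = 81672 \left(- \frac{147130817}{20056}\right) = - \frac{1502058510753}{2507}$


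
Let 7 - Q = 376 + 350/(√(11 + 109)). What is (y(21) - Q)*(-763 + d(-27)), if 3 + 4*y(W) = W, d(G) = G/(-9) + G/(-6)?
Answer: -1128717/4 - 52885*√30/12 ≈ -3.0632e+5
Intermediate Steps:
d(G) = -5*G/18 (d(G) = G*(-⅑) + G*(-⅙) = -G/9 - G/6 = -5*G/18)
y(W) = -¾ + W/4
Q = -369 - 35*√30/6 (Q = 7 - (376 + 350/(√(11 + 109))) = 7 - (376 + 350/(√120)) = 7 - (376 + 350/((2*√30))) = 7 - (376 + 350*(√30/60)) = 7 - (376 + 35*√30/6) = 7 + (-376 - 35*√30/6) = -369 - 35*√30/6 ≈ -400.95)
(y(21) - Q)*(-763 + d(-27)) = ((-¾ + (¼)*21) - (-369 - 35*√30/6))*(-763 - 5/18*(-27)) = ((-¾ + 21/4) + (369 + 35*√30/6))*(-763 + 15/2) = (9/2 + (369 + 35*√30/6))*(-1511/2) = (747/2 + 35*√30/6)*(-1511/2) = -1128717/4 - 52885*√30/12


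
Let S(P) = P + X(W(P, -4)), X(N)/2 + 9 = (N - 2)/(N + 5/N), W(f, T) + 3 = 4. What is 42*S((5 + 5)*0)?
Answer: -770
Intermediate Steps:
W(f, T) = 1 (W(f, T) = -3 + 4 = 1)
X(N) = -18 + 2*(-2 + N)/(N + 5/N) (X(N) = -18 + 2*((N - 2)/(N + 5/N)) = -18 + 2*((-2 + N)/(N + 5/N)) = -18 + 2*(-2 + N)/(N + 5/N))
S(P) = -55/3 + P (S(P) = P + 2*(-45 - 8*1**2 - 2*1)/(5 + 1**2) = P + 2*(-45 - 8*1 - 2)/(5 + 1) = P + 2*(-45 - 8 - 2)/6 = P + 2*(1/6)*(-55) = P - 55/3 = -55/3 + P)
42*S((5 + 5)*0) = 42*(-55/3 + (5 + 5)*0) = 42*(-55/3 + 10*0) = 42*(-55/3 + 0) = 42*(-55/3) = -770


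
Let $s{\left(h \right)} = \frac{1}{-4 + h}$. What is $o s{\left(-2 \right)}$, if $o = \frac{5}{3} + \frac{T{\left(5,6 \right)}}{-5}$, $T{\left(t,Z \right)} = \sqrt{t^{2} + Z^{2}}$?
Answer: $- \frac{5}{18} + \frac{\sqrt{61}}{30} \approx -0.017436$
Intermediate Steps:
$T{\left(t,Z \right)} = \sqrt{Z^{2} + t^{2}}$
$o = \frac{5}{3} - \frac{\sqrt{61}}{5}$ ($o = \frac{5}{3} + \frac{\sqrt{6^{2} + 5^{2}}}{-5} = 5 \cdot \frac{1}{3} + \sqrt{36 + 25} \left(- \frac{1}{5}\right) = \frac{5}{3} + \sqrt{61} \left(- \frac{1}{5}\right) = \frac{5}{3} - \frac{\sqrt{61}}{5} \approx 0.10462$)
$o s{\left(-2 \right)} = \frac{\frac{5}{3} - \frac{\sqrt{61}}{5}}{-4 - 2} = \frac{\frac{5}{3} - \frac{\sqrt{61}}{5}}{-6} = \left(\frac{5}{3} - \frac{\sqrt{61}}{5}\right) \left(- \frac{1}{6}\right) = - \frac{5}{18} + \frac{\sqrt{61}}{30}$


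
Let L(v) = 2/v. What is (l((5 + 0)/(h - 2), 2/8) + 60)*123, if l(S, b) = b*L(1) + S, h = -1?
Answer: 14473/2 ≈ 7236.5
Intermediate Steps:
l(S, b) = S + 2*b (l(S, b) = b*(2/1) + S = b*(2*1) + S = b*2 + S = 2*b + S = S + 2*b)
(l((5 + 0)/(h - 2), 2/8) + 60)*123 = (((5 + 0)/(-1 - 2) + 2*(2/8)) + 60)*123 = ((5/(-3) + 2*(2*(1/8))) + 60)*123 = ((5*(-1/3) + 2*(1/4)) + 60)*123 = ((-5/3 + 1/2) + 60)*123 = (-7/6 + 60)*123 = (353/6)*123 = 14473/2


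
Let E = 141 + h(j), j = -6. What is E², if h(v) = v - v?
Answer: 19881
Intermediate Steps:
h(v) = 0
E = 141 (E = 141 + 0 = 141)
E² = 141² = 19881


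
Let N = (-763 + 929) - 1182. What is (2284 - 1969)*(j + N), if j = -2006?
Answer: -951930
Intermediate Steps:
N = -1016 (N = 166 - 1182 = -1016)
(2284 - 1969)*(j + N) = (2284 - 1969)*(-2006 - 1016) = 315*(-3022) = -951930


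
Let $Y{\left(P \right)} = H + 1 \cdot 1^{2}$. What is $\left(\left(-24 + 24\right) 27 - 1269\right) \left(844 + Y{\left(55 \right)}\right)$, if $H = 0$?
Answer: $-1072305$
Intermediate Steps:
$Y{\left(P \right)} = 1$ ($Y{\left(P \right)} = 0 + 1 \cdot 1^{2} = 0 + 1 \cdot 1 = 0 + 1 = 1$)
$\left(\left(-24 + 24\right) 27 - 1269\right) \left(844 + Y{\left(55 \right)}\right) = \left(\left(-24 + 24\right) 27 - 1269\right) \left(844 + 1\right) = \left(0 \cdot 27 - 1269\right) 845 = \left(0 - 1269\right) 845 = \left(-1269\right) 845 = -1072305$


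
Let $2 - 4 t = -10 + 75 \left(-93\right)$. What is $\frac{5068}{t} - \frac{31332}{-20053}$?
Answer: $\frac{625431100}{140110311} \approx 4.4638$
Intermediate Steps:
$t = \frac{6987}{4}$ ($t = \frac{1}{2} - \frac{-10 + 75 \left(-93\right)}{4} = \frac{1}{2} - \frac{-10 - 6975}{4} = \frac{1}{2} - - \frac{6985}{4} = \frac{1}{2} + \frac{6985}{4} = \frac{6987}{4} \approx 1746.8$)
$\frac{5068}{t} - \frac{31332}{-20053} = \frac{5068}{\frac{6987}{4}} - \frac{31332}{-20053} = 5068 \cdot \frac{4}{6987} - - \frac{31332}{20053} = \frac{20272}{6987} + \frac{31332}{20053} = \frac{625431100}{140110311}$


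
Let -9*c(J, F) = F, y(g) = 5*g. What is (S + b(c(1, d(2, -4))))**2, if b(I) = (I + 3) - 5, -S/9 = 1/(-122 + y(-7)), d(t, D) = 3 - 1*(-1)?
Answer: 11377129/1996569 ≈ 5.6983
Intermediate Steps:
d(t, D) = 4 (d(t, D) = 3 + 1 = 4)
c(J, F) = -F/9
S = 9/157 (S = -9/(-122 + 5*(-7)) = -9/(-122 - 35) = -9/(-157) = -9*(-1/157) = 9/157 ≈ 0.057325)
b(I) = -2 + I (b(I) = (3 + I) - 5 = -2 + I)
(S + b(c(1, d(2, -4))))**2 = (9/157 + (-2 - 1/9*4))**2 = (9/157 + (-2 - 4/9))**2 = (9/157 - 22/9)**2 = (-3373/1413)**2 = 11377129/1996569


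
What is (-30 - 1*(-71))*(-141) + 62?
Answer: -5719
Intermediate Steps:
(-30 - 1*(-71))*(-141) + 62 = (-30 + 71)*(-141) + 62 = 41*(-141) + 62 = -5781 + 62 = -5719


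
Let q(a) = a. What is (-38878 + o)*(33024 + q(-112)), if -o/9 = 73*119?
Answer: -3852711632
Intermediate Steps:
o = -78183 (o = -657*119 = -9*8687 = -78183)
(-38878 + o)*(33024 + q(-112)) = (-38878 - 78183)*(33024 - 112) = -117061*32912 = -3852711632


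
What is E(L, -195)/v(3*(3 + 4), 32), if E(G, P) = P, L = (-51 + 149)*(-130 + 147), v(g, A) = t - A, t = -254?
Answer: 15/22 ≈ 0.68182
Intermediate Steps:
v(g, A) = -254 - A
L = 1666 (L = 98*17 = 1666)
E(L, -195)/v(3*(3 + 4), 32) = -195/(-254 - 1*32) = -195/(-254 - 32) = -195/(-286) = -195*(-1/286) = 15/22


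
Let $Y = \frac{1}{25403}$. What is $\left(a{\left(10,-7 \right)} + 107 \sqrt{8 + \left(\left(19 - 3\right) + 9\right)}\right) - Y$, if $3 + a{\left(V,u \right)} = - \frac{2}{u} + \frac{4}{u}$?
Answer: $- \frac{11924}{3629} + 107 \sqrt{33} \approx 611.38$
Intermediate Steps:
$a{\left(V,u \right)} = -3 + \frac{2}{u}$ ($a{\left(V,u \right)} = -3 + \left(- \frac{2}{u} + \frac{4}{u}\right) = -3 + \frac{2}{u}$)
$Y = \frac{1}{25403} \approx 3.9365 \cdot 10^{-5}$
$\left(a{\left(10,-7 \right)} + 107 \sqrt{8 + \left(\left(19 - 3\right) + 9\right)}\right) - Y = \left(\left(-3 + \frac{2}{-7}\right) + 107 \sqrt{8 + \left(\left(19 - 3\right) + 9\right)}\right) - \frac{1}{25403} = \left(\left(-3 + 2 \left(- \frac{1}{7}\right)\right) + 107 \sqrt{8 + \left(16 + 9\right)}\right) - \frac{1}{25403} = \left(\left(-3 - \frac{2}{7}\right) + 107 \sqrt{8 + 25}\right) - \frac{1}{25403} = \left(- \frac{23}{7} + 107 \sqrt{33}\right) - \frac{1}{25403} = - \frac{11924}{3629} + 107 \sqrt{33}$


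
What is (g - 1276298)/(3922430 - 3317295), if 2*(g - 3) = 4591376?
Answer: 1019393/605135 ≈ 1.6846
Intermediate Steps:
g = 2295691 (g = 3 + (½)*4591376 = 3 + 2295688 = 2295691)
(g - 1276298)/(3922430 - 3317295) = (2295691 - 1276298)/(3922430 - 3317295) = 1019393/605135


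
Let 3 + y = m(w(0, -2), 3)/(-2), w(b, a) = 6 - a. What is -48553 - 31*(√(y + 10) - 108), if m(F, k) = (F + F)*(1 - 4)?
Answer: -45205 - 31*√31 ≈ -45378.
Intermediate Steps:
m(F, k) = -6*F (m(F, k) = (2*F)*(-3) = -6*F)
y = 21 (y = -3 - 6*(6 - 1*(-2))/(-2) = -3 - 6*(6 + 2)*(-½) = -3 - 6*8*(-½) = -3 - 48*(-½) = -3 + 24 = 21)
-48553 - 31*(√(y + 10) - 108) = -48553 - 31*(√(21 + 10) - 108) = -48553 - 31*(√31 - 108) = -48553 - 31*(-108 + √31) = -48553 + (3348 - 31*√31) = -45205 - 31*√31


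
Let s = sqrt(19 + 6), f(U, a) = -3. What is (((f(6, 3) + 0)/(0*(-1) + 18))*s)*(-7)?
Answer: 35/6 ≈ 5.8333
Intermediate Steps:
s = 5 (s = sqrt(25) = 5)
(((f(6, 3) + 0)/(0*(-1) + 18))*s)*(-7) = (((-3 + 0)/(0*(-1) + 18))*5)*(-7) = (-3/(0 + 18)*5)*(-7) = (-3/18*5)*(-7) = (-3*1/18*5)*(-7) = -1/6*5*(-7) = -5/6*(-7) = 35/6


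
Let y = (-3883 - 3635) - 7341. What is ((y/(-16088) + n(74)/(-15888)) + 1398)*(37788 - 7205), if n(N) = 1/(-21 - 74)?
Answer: 129861074253093043/3035322960 ≈ 4.2783e+7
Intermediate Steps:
y = -14859 (y = -7518 - 7341 = -14859)
n(N) = -1/95 (n(N) = 1/(-95) = -1/95)
((y/(-16088) + n(74)/(-15888)) + 1398)*(37788 - 7205) = ((-14859/(-16088) - 1/95/(-15888)) + 1398)*(37788 - 7205) = ((-14859*(-1/16088) - 1/95*(-1/15888)) + 1398)*30583 = ((14859/16088 + 1/1509360) + 1398)*30583 = (2803449541/3035322960 + 1398)*30583 = (4246184947621/3035322960)*30583 = 129861074253093043/3035322960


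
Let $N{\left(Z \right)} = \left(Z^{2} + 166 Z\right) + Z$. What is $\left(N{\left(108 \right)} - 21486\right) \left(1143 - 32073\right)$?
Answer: $-254059020$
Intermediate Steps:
$N{\left(Z \right)} = Z^{2} + 167 Z$
$\left(N{\left(108 \right)} - 21486\right) \left(1143 - 32073\right) = \left(108 \left(167 + 108\right) - 21486\right) \left(1143 - 32073\right) = \left(108 \cdot 275 - 21486\right) \left(-30930\right) = \left(29700 - 21486\right) \left(-30930\right) = 8214 \left(-30930\right) = -254059020$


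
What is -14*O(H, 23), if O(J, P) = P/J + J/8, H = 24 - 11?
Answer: -2471/52 ≈ -47.519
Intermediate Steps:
H = 13
O(J, P) = J/8 + P/J (O(J, P) = P/J + J*(⅛) = P/J + J/8 = J/8 + P/J)
-14*O(H, 23) = -14*((⅛)*13 + 23/13) = -14*(13/8 + 23*(1/13)) = -14*(13/8 + 23/13) = -14*353/104 = -2471/52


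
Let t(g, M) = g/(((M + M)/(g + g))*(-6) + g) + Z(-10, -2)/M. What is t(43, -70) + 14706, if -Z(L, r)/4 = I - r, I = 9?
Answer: 1167991623/79415 ≈ 14707.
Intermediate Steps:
Z(L, r) = -36 + 4*r (Z(L, r) = -4*(9 - r) = -36 + 4*r)
t(g, M) = -44/M + g/(g - 6*M/g) (t(g, M) = g/(((M + M)/(g + g))*(-6) + g) + (-36 + 4*(-2))/M = g/(((2*M)/((2*g)))*(-6) + g) + (-36 - 8)/M = g/(((2*M)*(1/(2*g)))*(-6) + g) - 44/M = g/((M/g)*(-6) + g) - 44/M = g/(-6*M/g + g) - 44/M = g/(g - 6*M/g) - 44/M = -44/M + g/(g - 6*M/g))
t(43, -70) + 14706 = (-264*(-70) + 44*43**2 - 1*(-70)*43**2)/((-70)*(-1*43**2 + 6*(-70))) + 14706 = -(18480 + 44*1849 - 1*(-70)*1849)/(70*(-1*1849 - 420)) + 14706 = -(18480 + 81356 + 129430)/(70*(-1849 - 420)) + 14706 = -1/70*229266/(-2269) + 14706 = -1/70*(-1/2269)*229266 + 14706 = 114633/79415 + 14706 = 1167991623/79415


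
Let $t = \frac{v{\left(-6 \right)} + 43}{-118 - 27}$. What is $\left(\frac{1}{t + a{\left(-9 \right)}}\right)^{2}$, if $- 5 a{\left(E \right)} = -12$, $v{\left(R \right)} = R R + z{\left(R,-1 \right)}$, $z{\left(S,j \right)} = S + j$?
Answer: $\frac{21025}{76176} \approx 0.27601$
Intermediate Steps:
$v{\left(R \right)} = -1 + R + R^{2}$ ($v{\left(R \right)} = R R + \left(R - 1\right) = R^{2} + \left(-1 + R\right) = -1 + R + R^{2}$)
$a{\left(E \right)} = \frac{12}{5}$ ($a{\left(E \right)} = \left(- \frac{1}{5}\right) \left(-12\right) = \frac{12}{5}$)
$t = - \frac{72}{145}$ ($t = \frac{\left(-1 - 6 + \left(-6\right)^{2}\right) + 43}{-118 - 27} = \frac{\left(-1 - 6 + 36\right) + 43}{-145} = \left(29 + 43\right) \left(- \frac{1}{145}\right) = 72 \left(- \frac{1}{145}\right) = - \frac{72}{145} \approx -0.49655$)
$\left(\frac{1}{t + a{\left(-9 \right)}}\right)^{2} = \left(\frac{1}{- \frac{72}{145} + \frac{12}{5}}\right)^{2} = \left(\frac{1}{\frac{276}{145}}\right)^{2} = \left(\frac{145}{276}\right)^{2} = \frac{21025}{76176}$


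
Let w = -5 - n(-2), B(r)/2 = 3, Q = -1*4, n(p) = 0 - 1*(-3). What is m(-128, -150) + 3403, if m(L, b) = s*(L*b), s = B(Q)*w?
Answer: -918197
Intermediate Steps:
n(p) = 3 (n(p) = 0 + 3 = 3)
Q = -4
B(r) = 6 (B(r) = 2*3 = 6)
w = -8 (w = -5 - 1*3 = -5 - 3 = -8)
s = -48 (s = 6*(-8) = -48)
m(L, b) = -48*L*b
m(-128, -150) + 3403 = -48*(-128)*(-150) + 3403 = -921600 + 3403 = -918197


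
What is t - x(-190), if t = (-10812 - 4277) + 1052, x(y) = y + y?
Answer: -13657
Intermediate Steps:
x(y) = 2*y
t = -14037 (t = -15089 + 1052 = -14037)
t - x(-190) = -14037 - 2*(-190) = -14037 - 1*(-380) = -14037 + 380 = -13657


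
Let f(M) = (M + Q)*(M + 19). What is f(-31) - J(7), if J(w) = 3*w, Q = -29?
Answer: 699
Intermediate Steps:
f(M) = (-29 + M)*(19 + M) (f(M) = (M - 29)*(M + 19) = (-29 + M)*(19 + M))
f(-31) - J(7) = (-551 + (-31)**2 - 10*(-31)) - 3*7 = (-551 + 961 + 310) - 1*21 = 720 - 21 = 699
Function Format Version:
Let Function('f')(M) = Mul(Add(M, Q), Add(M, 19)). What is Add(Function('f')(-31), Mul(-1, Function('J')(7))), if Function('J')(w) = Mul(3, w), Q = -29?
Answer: 699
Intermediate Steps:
Function('f')(M) = Mul(Add(-29, M), Add(19, M)) (Function('f')(M) = Mul(Add(M, -29), Add(M, 19)) = Mul(Add(-29, M), Add(19, M)))
Add(Function('f')(-31), Mul(-1, Function('J')(7))) = Add(Add(-551, Pow(-31, 2), Mul(-10, -31)), Mul(-1, Mul(3, 7))) = Add(Add(-551, 961, 310), Mul(-1, 21)) = Add(720, -21) = 699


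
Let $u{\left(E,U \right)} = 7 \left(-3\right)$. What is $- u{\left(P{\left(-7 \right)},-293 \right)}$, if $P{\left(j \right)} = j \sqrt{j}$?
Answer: $21$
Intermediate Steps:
$P{\left(j \right)} = j^{\frac{3}{2}}$
$u{\left(E,U \right)} = -21$
$- u{\left(P{\left(-7 \right)},-293 \right)} = \left(-1\right) \left(-21\right) = 21$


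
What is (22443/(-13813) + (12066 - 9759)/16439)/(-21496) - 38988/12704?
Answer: -5946922342587681/1937811672010184 ≈ -3.0689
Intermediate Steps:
(22443/(-13813) + (12066 - 9759)/16439)/(-21496) - 38988/12704 = (22443*(-1/13813) + 2307*(1/16439))*(-1/21496) - 38988*1/12704 = (-22443/13813 + 2307/16439)*(-1/21496) - 9747/3176 = -337073886/227071907*(-1/21496) - 9747/3176 = 168536943/2440568856436 - 9747/3176 = -5946922342587681/1937811672010184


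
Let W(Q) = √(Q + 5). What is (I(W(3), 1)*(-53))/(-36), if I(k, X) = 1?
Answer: 53/36 ≈ 1.4722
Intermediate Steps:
W(Q) = √(5 + Q)
(I(W(3), 1)*(-53))/(-36) = (1*(-53))/(-36) = -53*(-1/36) = 53/36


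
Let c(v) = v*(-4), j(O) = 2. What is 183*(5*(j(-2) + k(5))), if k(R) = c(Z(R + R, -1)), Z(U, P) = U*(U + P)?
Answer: -327570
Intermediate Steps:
Z(U, P) = U*(P + U)
c(v) = -4*v
k(R) = -8*R*(-1 + 2*R) (k(R) = -4*(R + R)*(-1 + (R + R)) = -4*2*R*(-1 + 2*R) = -8*R*(-1 + 2*R))
183*(5*(j(-2) + k(5))) = 183*(5*(2 + 8*5*(1 - 2*5))) = 183*(5*(2 + 8*5*(1 - 10))) = 183*(5*(2 + 8*5*(-9))) = 183*(5*(2 - 360)) = 183*(5*(-358)) = 183*(-1790) = -327570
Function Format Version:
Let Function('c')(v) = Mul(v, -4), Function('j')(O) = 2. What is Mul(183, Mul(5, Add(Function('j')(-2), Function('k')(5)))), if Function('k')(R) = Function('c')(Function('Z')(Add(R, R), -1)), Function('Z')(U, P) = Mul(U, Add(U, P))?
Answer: -327570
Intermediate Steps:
Function('Z')(U, P) = Mul(U, Add(P, U))
Function('c')(v) = Mul(-4, v)
Function('k')(R) = Mul(-8, R, Add(-1, Mul(2, R))) (Function('k')(R) = Mul(-4, Mul(Add(R, R), Add(-1, Add(R, R)))) = Mul(-4, Mul(Mul(2, R), Add(-1, Mul(2, R)))) = Mul(-4, Mul(2, R, Add(-1, Mul(2, R)))) = Mul(-8, R, Add(-1, Mul(2, R))))
Mul(183, Mul(5, Add(Function('j')(-2), Function('k')(5)))) = Mul(183, Mul(5, Add(2, Mul(8, 5, Add(1, Mul(-2, 5)))))) = Mul(183, Mul(5, Add(2, Mul(8, 5, Add(1, -10))))) = Mul(183, Mul(5, Add(2, Mul(8, 5, -9)))) = Mul(183, Mul(5, Add(2, -360))) = Mul(183, Mul(5, -358)) = Mul(183, -1790) = -327570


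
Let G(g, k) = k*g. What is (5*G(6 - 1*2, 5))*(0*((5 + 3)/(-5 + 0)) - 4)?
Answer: -400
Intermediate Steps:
G(g, k) = g*k
(5*G(6 - 1*2, 5))*(0*((5 + 3)/(-5 + 0)) - 4) = (5*((6 - 1*2)*5))*(0*((5 + 3)/(-5 + 0)) - 4) = (5*((6 - 2)*5))*(0*(8/(-5)) - 4) = (5*(4*5))*(0*(8*(-1/5)) - 4) = (5*20)*(0*(-8/5) - 4) = 100*(0 - 4) = 100*(-4) = -400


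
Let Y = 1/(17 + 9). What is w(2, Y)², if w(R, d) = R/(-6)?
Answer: ⅑ ≈ 0.11111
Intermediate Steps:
Y = 1/26 ≈ 0.038462
w(R, d) = -R/6 (w(R, d) = R*(-⅙) = -R/6)
w(2, Y)² = (-⅙*2)² = (-⅓)² = ⅑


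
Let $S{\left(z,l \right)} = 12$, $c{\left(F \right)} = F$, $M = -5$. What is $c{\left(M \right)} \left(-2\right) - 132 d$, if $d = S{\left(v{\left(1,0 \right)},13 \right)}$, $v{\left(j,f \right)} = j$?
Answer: $-1574$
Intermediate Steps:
$d = 12$
$c{\left(M \right)} \left(-2\right) - 132 d = \left(-5\right) \left(-2\right) - 1584 = 10 - 1584 = -1574$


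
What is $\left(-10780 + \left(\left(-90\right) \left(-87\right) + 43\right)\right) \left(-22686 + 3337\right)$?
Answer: $56247543$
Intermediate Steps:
$\left(-10780 + \left(\left(-90\right) \left(-87\right) + 43\right)\right) \left(-22686 + 3337\right) = \left(-10780 + \left(7830 + 43\right)\right) \left(-19349\right) = \left(-10780 + 7873\right) \left(-19349\right) = \left(-2907\right) \left(-19349\right) = 56247543$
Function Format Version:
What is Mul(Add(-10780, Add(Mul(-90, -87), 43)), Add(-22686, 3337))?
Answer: 56247543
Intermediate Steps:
Mul(Add(-10780, Add(Mul(-90, -87), 43)), Add(-22686, 3337)) = Mul(Add(-10780, Add(7830, 43)), -19349) = Mul(Add(-10780, 7873), -19349) = Mul(-2907, -19349) = 56247543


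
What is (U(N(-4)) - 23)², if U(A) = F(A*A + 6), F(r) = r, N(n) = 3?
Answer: 64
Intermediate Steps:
U(A) = 6 + A² (U(A) = A*A + 6 = A² + 6 = 6 + A²)
(U(N(-4)) - 23)² = ((6 + 3²) - 23)² = ((6 + 9) - 23)² = (15 - 23)² = (-8)² = 64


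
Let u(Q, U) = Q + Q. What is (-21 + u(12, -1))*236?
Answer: 708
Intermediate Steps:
u(Q, U) = 2*Q
(-21 + u(12, -1))*236 = (-21 + 2*12)*236 = (-21 + 24)*236 = 3*236 = 708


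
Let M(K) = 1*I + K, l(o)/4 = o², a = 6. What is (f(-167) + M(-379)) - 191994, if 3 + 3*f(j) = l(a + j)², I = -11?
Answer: 10749794701/3 ≈ 3.5833e+9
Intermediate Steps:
l(o) = 4*o²
M(K) = -11 + K (M(K) = 1*(-11) + K = -11 + K)
f(j) = -1 + 16*(6 + j)⁴/3 (f(j) = -1 + (4*(6 + j)²)²/3 = -1 + (16*(6 + j)⁴)/3 = -1 + 16*(6 + j)⁴/3)
(f(-167) + M(-379)) - 191994 = ((-1 + 16*(6 - 167)⁴/3) + (-11 - 379)) - 191994 = ((-1 + (16/3)*(-161)⁴) - 390) - 191994 = ((-1 + (16/3)*671898241) - 390) - 191994 = ((-1 + 10750371856/3) - 390) - 191994 = (10750371853/3 - 390) - 191994 = 10750370683/3 - 191994 = 10749794701/3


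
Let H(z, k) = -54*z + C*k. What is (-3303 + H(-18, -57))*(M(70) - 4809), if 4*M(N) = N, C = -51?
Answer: -2759904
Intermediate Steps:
M(N) = N/4
H(z, k) = -54*z - 51*k
(-3303 + H(-18, -57))*(M(70) - 4809) = (-3303 + (-54*(-18) - 51*(-57)))*((¼)*70 - 4809) = (-3303 + (972 + 2907))*(35/2 - 4809) = (-3303 + 3879)*(-9583/2) = 576*(-9583/2) = -2759904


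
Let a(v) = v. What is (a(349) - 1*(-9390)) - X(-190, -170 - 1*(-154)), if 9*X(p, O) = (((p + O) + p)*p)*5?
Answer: -32061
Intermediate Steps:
X(p, O) = 5*p*(O + 2*p)/9 (X(p, O) = ((((p + O) + p)*p)*5)/9 = ((((O + p) + p)*p)*5)/9 = (((O + 2*p)*p)*5)/9 = ((p*(O + 2*p))*5)/9 = (5*p*(O + 2*p))/9 = 5*p*(O + 2*p)/9)
(a(349) - 1*(-9390)) - X(-190, -170 - 1*(-154)) = (349 - 1*(-9390)) - 5*(-190)*((-170 - 1*(-154)) + 2*(-190))/9 = (349 + 9390) - 5*(-190)*((-170 + 154) - 380)/9 = 9739 - 5*(-190)*(-16 - 380)/9 = 9739 - 5*(-190)*(-396)/9 = 9739 - 1*41800 = 9739 - 41800 = -32061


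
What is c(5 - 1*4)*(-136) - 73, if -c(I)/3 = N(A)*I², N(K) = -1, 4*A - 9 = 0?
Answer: -481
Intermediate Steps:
A = 9/4 (A = 9/4 + (¼)*0 = 9/4 + 0 = 9/4 ≈ 2.2500)
c(I) = 3*I² (c(I) = -(-3)*I² = 3*I²)
c(5 - 1*4)*(-136) - 73 = (3*(5 - 1*4)²)*(-136) - 73 = (3*(5 - 4)²)*(-136) - 73 = (3*1²)*(-136) - 73 = (3*1)*(-136) - 73 = 3*(-136) - 73 = -408 - 73 = -481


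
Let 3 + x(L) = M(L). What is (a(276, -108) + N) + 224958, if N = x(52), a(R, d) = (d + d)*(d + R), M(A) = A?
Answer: 188719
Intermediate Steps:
x(L) = -3 + L
a(R, d) = 2*d*(R + d) (a(R, d) = (2*d)*(R + d) = 2*d*(R + d))
N = 49 (N = -3 + 52 = 49)
(a(276, -108) + N) + 224958 = (2*(-108)*(276 - 108) + 49) + 224958 = (2*(-108)*168 + 49) + 224958 = (-36288 + 49) + 224958 = -36239 + 224958 = 188719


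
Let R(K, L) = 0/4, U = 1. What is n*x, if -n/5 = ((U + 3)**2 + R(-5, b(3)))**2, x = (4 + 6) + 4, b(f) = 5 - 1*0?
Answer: -17920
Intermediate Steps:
b(f) = 5 (b(f) = 5 + 0 = 5)
R(K, L) = 0 (R(K, L) = 0*(1/4) = 0)
x = 14 (x = 10 + 4 = 14)
n = -1280 (n = -5*((1 + 3)**2 + 0)**2 = -5*(4**2 + 0)**2 = -5*(16 + 0)**2 = -5*16**2 = -5*256 = -1280)
n*x = -1280*14 = -17920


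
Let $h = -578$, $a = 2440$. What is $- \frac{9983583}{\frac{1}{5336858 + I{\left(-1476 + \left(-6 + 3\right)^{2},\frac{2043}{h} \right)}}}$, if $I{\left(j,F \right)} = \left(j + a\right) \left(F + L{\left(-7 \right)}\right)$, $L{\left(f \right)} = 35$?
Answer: $- \frac{30973066651252125}{578} \approx -5.3587 \cdot 10^{13}$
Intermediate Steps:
$I{\left(j,F \right)} = \left(35 + F\right) \left(2440 + j\right)$ ($I{\left(j,F \right)} = \left(j + 2440\right) \left(F + 35\right) = \left(2440 + j\right) \left(35 + F\right) = \left(35 + F\right) \left(2440 + j\right)$)
$- \frac{9983583}{\frac{1}{5336858 + I{\left(-1476 + \left(-6 + 3\right)^{2},\frac{2043}{h} \right)}}} = - \frac{9983583}{\frac{1}{5336858 + \left(85400 + 35 \left(-1476 + \left(-6 + 3\right)^{2}\right) + 2440 \frac{2043}{-578} + \frac{2043}{-578} \left(-1476 + \left(-6 + 3\right)^{2}\right)\right)}} = - \frac{9983583}{\frac{1}{5336858 + \left(85400 + 35 \left(-1476 + \left(-3\right)^{2}\right) + 2440 \cdot 2043 \left(- \frac{1}{578}\right) + 2043 \left(- \frac{1}{578}\right) \left(-1476 + \left(-3\right)^{2}\right)\right)}} = - \frac{9983583}{\frac{1}{5336858 + \left(85400 + 35 \left(-1476 + 9\right) + 2440 \left(- \frac{2043}{578}\right) - \frac{2043 \left(-1476 + 9\right)}{578}\right)}} = - \frac{9983583}{\frac{1}{5336858 + \left(85400 + 35 \left(-1467\right) - \frac{2492460}{289} - - \frac{2997081}{578}\right)}} = - \frac{9983583}{\frac{1}{5336858 + \left(85400 - 51345 - \frac{2492460}{289} + \frac{2997081}{578}\right)}} = - \frac{9983583}{\frac{1}{5336858 + \frac{17695951}{578}}} = - \frac{9983583}{\frac{1}{\frac{3102399875}{578}}} = - \frac{9983583}{\frac{578}{3102399875}} = \left(-9983583\right) \frac{3102399875}{578} = - \frac{30973066651252125}{578}$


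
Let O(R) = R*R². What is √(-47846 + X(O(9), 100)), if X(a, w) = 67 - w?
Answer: I*√47879 ≈ 218.81*I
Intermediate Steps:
O(R) = R³
√(-47846 + X(O(9), 100)) = √(-47846 + (67 - 1*100)) = √(-47846 + (67 - 100)) = √(-47846 - 33) = √(-47879) = I*√47879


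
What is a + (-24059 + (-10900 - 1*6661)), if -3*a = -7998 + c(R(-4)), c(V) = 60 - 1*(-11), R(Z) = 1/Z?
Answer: -116933/3 ≈ -38978.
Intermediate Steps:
c(V) = 71 (c(V) = 60 + 11 = 71)
a = 7927/3 (a = -(-7998 + 71)/3 = -1/3*(-7927) = 7927/3 ≈ 2642.3)
a + (-24059 + (-10900 - 1*6661)) = 7927/3 + (-24059 + (-10900 - 1*6661)) = 7927/3 + (-24059 + (-10900 - 6661)) = 7927/3 + (-24059 - 17561) = 7927/3 - 41620 = -116933/3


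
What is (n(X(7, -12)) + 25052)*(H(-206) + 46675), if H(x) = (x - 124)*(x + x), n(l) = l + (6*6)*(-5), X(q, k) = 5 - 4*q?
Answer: 4538297115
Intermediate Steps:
n(l) = -180 + l (n(l) = l + 36*(-5) = l - 180 = -180 + l)
H(x) = 2*x*(-124 + x) (H(x) = (-124 + x)*(2*x) = 2*x*(-124 + x))
(n(X(7, -12)) + 25052)*(H(-206) + 46675) = ((-180 + (5 - 4*7)) + 25052)*(2*(-206)*(-124 - 206) + 46675) = ((-180 + (5 - 28)) + 25052)*(2*(-206)*(-330) + 46675) = ((-180 - 23) + 25052)*(135960 + 46675) = (-203 + 25052)*182635 = 24849*182635 = 4538297115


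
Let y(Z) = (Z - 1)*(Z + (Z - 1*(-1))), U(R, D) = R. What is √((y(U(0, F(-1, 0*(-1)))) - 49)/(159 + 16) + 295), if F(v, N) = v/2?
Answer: √14441/7 ≈ 17.167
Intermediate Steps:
F(v, N) = v/2 (F(v, N) = v*(½) = v/2)
y(Z) = (1 + 2*Z)*(-1 + Z) (y(Z) = (-1 + Z)*(Z + (Z + 1)) = (-1 + Z)*(Z + (1 + Z)) = (-1 + Z)*(1 + 2*Z) = (1 + 2*Z)*(-1 + Z))
√((y(U(0, F(-1, 0*(-1)))) - 49)/(159 + 16) + 295) = √(((-1 - 1*0 + 2*0²) - 49)/(159 + 16) + 295) = √(((-1 + 0 + 2*0) - 49)/175 + 295) = √(((-1 + 0 + 0) - 49)*(1/175) + 295) = √((-1 - 49)*(1/175) + 295) = √(-50*1/175 + 295) = √(-2/7 + 295) = √(2063/7) = √14441/7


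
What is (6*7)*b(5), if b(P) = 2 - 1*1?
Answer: 42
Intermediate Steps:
b(P) = 1 (b(P) = 2 - 1 = 1)
(6*7)*b(5) = (6*7)*1 = 42*1 = 42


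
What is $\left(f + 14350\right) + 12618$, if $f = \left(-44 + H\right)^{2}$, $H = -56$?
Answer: $36968$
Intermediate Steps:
$f = 10000$ ($f = \left(-44 - 56\right)^{2} = \left(-100\right)^{2} = 10000$)
$\left(f + 14350\right) + 12618 = \left(10000 + 14350\right) + 12618 = 24350 + 12618 = 36968$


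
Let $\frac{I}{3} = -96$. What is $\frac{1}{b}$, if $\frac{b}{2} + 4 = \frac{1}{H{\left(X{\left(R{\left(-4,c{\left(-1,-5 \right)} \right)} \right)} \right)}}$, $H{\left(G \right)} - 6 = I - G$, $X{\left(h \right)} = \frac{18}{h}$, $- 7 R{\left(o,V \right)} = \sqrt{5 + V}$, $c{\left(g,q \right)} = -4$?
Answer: $- \frac{78}{625} \approx -0.1248$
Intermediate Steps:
$I = -288$ ($I = 3 \left(-96\right) = -288$)
$R{\left(o,V \right)} = - \frac{\sqrt{5 + V}}{7}$
$H{\left(G \right)} = -282 - G$ ($H{\left(G \right)} = 6 - \left(288 + G\right) = -282 - G$)
$b = - \frac{625}{78}$ ($b = -8 + \frac{2}{-282 - \frac{18}{\left(- \frac{1}{7}\right) \sqrt{5 - 4}}} = -8 + \frac{2}{-282 - \frac{18}{\left(- \frac{1}{7}\right) \sqrt{1}}} = -8 + \frac{2}{-282 - \frac{18}{\left(- \frac{1}{7}\right) 1}} = -8 + \frac{2}{-282 - \frac{18}{- \frac{1}{7}}} = -8 + \frac{2}{-282 - 18 \left(-7\right)} = -8 + \frac{2}{-282 - -126} = -8 + \frac{2}{-282 + 126} = -8 + \frac{2}{-156} = -8 + 2 \left(- \frac{1}{156}\right) = -8 - \frac{1}{78} = - \frac{625}{78} \approx -8.0128$)
$\frac{1}{b} = \frac{1}{- \frac{625}{78}} = - \frac{78}{625}$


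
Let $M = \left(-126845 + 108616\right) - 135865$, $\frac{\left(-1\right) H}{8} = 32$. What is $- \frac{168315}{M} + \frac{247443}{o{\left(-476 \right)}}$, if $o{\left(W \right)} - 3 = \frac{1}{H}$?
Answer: $\frac{9761276397957}{118190098} \approx 82590.0$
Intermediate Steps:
$H = -256$ ($H = \left(-8\right) 32 = -256$)
$M = -154094$ ($M = -18229 - 135865 = -154094$)
$o{\left(W \right)} = \frac{767}{256}$ ($o{\left(W \right)} = 3 + \frac{1}{-256} = 3 - \frac{1}{256} = \frac{767}{256}$)
$- \frac{168315}{M} + \frac{247443}{o{\left(-476 \right)}} = - \frac{168315}{-154094} + \frac{247443}{\frac{767}{256}} = \left(-168315\right) \left(- \frac{1}{154094}\right) + 247443 \cdot \frac{256}{767} = \frac{168315}{154094} + \frac{63345408}{767} = \frac{9761276397957}{118190098}$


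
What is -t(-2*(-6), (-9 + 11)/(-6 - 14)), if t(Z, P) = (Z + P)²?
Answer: -14161/100 ≈ -141.61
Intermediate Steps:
t(Z, P) = (P + Z)²
-t(-2*(-6), (-9 + 11)/(-6 - 14)) = -((-9 + 11)/(-6 - 14) - 2*(-6))² = -(2/(-20) + 12)² = -(2*(-1/20) + 12)² = -(-⅒ + 12)² = -(119/10)² = -1*14161/100 = -14161/100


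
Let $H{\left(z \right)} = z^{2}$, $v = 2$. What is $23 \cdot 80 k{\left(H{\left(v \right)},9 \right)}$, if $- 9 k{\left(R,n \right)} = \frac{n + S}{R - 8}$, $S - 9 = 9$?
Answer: $1380$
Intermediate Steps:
$S = 18$ ($S = 9 + 9 = 18$)
$k{\left(R,n \right)} = - \frac{18 + n}{9 \left(-8 + R\right)}$ ($k{\left(R,n \right)} = - \frac{\left(n + 18\right) \frac{1}{R - 8}}{9} = - \frac{\left(18 + n\right) \frac{1}{-8 + R}}{9} = - \frac{\frac{1}{-8 + R} \left(18 + n\right)}{9} = - \frac{18 + n}{9 \left(-8 + R\right)}$)
$23 \cdot 80 k{\left(H{\left(v \right)},9 \right)} = 23 \cdot 80 \frac{-18 - 9}{9 \left(-8 + 2^{2}\right)} = 1840 \frac{-18 - 9}{9 \left(-8 + 4\right)} = 1840 \cdot \frac{1}{9} \frac{1}{-4} \left(-27\right) = 1840 \cdot \frac{1}{9} \left(- \frac{1}{4}\right) \left(-27\right) = 1840 \cdot \frac{3}{4} = 1380$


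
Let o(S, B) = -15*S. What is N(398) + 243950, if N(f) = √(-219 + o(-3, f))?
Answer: 243950 + I*√174 ≈ 2.4395e+5 + 13.191*I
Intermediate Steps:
N(f) = I*√174 (N(f) = √(-219 - 15*(-3)) = √(-219 + 45) = √(-174) = I*√174)
N(398) + 243950 = I*√174 + 243950 = 243950 + I*√174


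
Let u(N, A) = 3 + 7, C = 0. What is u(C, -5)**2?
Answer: 100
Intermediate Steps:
u(N, A) = 10
u(C, -5)**2 = 10**2 = 100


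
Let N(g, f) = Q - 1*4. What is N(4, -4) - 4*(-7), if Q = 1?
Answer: 25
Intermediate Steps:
N(g, f) = -3 (N(g, f) = 1 - 1*4 = 1 - 4 = -3)
N(4, -4) - 4*(-7) = -3 - 4*(-7) = -3 + 28 = 25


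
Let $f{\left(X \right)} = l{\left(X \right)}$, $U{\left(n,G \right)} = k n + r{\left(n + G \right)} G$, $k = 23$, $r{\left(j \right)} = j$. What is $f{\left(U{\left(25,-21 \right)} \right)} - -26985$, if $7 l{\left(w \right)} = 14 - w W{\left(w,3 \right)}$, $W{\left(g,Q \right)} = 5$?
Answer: $\frac{186454}{7} \approx 26636.0$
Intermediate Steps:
$l{\left(w \right)} = 2 - \frac{5 w}{7}$ ($l{\left(w \right)} = \frac{14 - w 5}{7} = \frac{14 - 5 w}{7} = 2 - \frac{5 w}{7}$)
$U{\left(n,G \right)} = 23 n + G \left(G + n\right)$ ($U{\left(n,G \right)} = 23 n + \left(n + G\right) G = 23 n + \left(G + n\right) G = 23 n + G \left(G + n\right)$)
$f{\left(X \right)} = 2 - \frac{5 X}{7}$
$f{\left(U{\left(25,-21 \right)} \right)} - -26985 = \left(2 - \frac{5 \left(23 \cdot 25 - 21 \left(-21 + 25\right)\right)}{7}\right) - -26985 = \left(2 - \frac{5 \left(575 - 84\right)}{7}\right) + 26985 = \left(2 - \frac{2455}{7}\right) + 26985 = - \frac{2441}{7} + 26985 = \frac{186454}{7}$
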